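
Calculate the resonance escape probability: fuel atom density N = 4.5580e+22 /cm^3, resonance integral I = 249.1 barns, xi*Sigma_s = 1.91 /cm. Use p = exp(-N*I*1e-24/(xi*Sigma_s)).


p = exp(-N * I * 1e-24 / (xi*Sigma_s))
p = exp(-4.5580e+22 * 249.1 * 1e-24 / 1.91)
p = 0.0026202

0.0026202


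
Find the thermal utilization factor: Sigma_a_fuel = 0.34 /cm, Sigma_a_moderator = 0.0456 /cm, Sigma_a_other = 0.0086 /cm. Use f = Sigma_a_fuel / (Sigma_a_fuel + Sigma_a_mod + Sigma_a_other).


f = Sigma_a_fuel / (Sigma_a_fuel + Sigma_a_mod + Sigma_a_other)
f = 0.34 / (0.34 + 0.0456 + 0.0086)
f = 0.86251

0.86251


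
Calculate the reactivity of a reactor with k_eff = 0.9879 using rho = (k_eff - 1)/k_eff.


rho = (k_eff - 1) / k_eff
rho = (0.9879 - 1) / 0.9879
rho = -0.012248

-0.012248


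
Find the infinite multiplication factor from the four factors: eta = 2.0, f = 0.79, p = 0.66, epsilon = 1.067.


k_inf = eta * f * p * epsilon
k_inf = 2.0 * 0.79 * 0.66 * 1.067
k_inf = 1.1127

1.1127


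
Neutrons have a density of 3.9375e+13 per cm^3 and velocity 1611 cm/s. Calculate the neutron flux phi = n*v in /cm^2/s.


phi = n * v
phi = 3.9375e+13 * 1611
phi = 6.3433e+16 /cm^2/s

6.3433e+16


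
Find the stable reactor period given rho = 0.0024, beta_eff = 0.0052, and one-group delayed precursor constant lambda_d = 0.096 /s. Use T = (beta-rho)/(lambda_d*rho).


T = (beta - rho) / (lambda_d * rho)
T = (0.0052 - 0.0024) / (0.096 * 0.0024)
T = 12.153 s

12.153


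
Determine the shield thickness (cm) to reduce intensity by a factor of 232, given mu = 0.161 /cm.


x = ln(factor) / mu
x = ln(232) / 0.161
x = 33.831 cm

33.831


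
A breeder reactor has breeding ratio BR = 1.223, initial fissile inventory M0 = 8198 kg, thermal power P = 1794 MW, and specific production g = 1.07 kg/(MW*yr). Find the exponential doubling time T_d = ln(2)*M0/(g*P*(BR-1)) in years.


Breeding gain G = BR - 1 = 1.223 - 1 = 0.223
Fissile production rate = g * P * G = 1.07 * 1794 * 0.223 = 428.06634 kg/yr
T_d = ln(2) * M0 / (g * P * G)
T_d = ln(2) * 8198 / 428.06634 = 13.275 yr

13.275


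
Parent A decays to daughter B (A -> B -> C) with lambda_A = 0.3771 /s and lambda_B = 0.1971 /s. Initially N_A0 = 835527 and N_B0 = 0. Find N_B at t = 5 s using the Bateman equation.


N_B(t) = lambda_A * N_A0 / (lambda_B - lambda_A) * [exp(-lambda_A*t) - exp(-lambda_B*t)]
exp(-0.3771*5) = 0.1517532; exp(-0.1971*5) = 0.3732526
N_B = 0.3771 * 835527 / (0.1971 - 0.3771) * (0.1517532 - 0.3732526)
N_B = 387719

387719


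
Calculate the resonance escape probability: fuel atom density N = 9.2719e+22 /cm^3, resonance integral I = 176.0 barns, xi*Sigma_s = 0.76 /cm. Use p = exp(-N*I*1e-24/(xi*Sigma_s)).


p = exp(-N * I * 1e-24 / (xi*Sigma_s))
p = exp(-9.2719e+22 * 176.0 * 1e-24 / 0.76)
p = 4.7307e-10

4.7307e-10


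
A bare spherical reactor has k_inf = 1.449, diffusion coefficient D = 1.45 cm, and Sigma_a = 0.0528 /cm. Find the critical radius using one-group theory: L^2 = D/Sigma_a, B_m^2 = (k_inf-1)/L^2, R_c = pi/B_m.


L^2 = D / Sigma_a = 1.45 / 0.0528 = 27.46212 cm^2
B_m^2 = (k_inf - 1) / L^2 = (1.449 - 1) / 27.46212 = 0.01634979 /cm^2
For a bare sphere: B_g = pi/R, so R_c = pi / sqrt(B_m^2)
R_c = pi / sqrt(0.01634979) = 24.569 cm

24.569


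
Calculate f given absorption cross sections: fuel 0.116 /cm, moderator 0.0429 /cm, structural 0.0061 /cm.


f = Sigma_a_fuel / (Sigma_a_fuel + Sigma_a_mod + Sigma_a_other)
f = 0.116 / (0.116 + 0.0429 + 0.0061)
f = 0.70303

0.70303


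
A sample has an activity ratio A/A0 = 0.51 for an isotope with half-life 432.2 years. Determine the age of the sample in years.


lambda = ln(2) / t_half = ln(2) / 432.2 = 0.001603765 /yr
t = -ln(A/A0) / lambda
t = -ln(0.51) / 0.001603765
t = 419.85 yr

419.85


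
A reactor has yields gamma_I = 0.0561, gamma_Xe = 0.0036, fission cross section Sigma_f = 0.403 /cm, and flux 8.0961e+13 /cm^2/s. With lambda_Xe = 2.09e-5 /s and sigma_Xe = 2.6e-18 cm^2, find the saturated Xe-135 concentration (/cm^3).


Xe_eq = (gamma_I + gamma_Xe) * Sigma_f * phi / (lambda_Xe + sigma_Xe * phi)
Numerator = (0.0561 + 0.0036) * 0.403 * 8.0961e+13 = 1.947849e+12
Denominator = 2.09e-5 + 2.6e-18 * 8.0961e+13 = 2.313986e-04
Xe_eq = 1.947849e+12 / 2.313986e-04 = 8.4177e+15 /cm^3

8.4177e+15


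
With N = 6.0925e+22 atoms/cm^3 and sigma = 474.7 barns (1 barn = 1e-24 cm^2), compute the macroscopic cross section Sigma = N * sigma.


Sigma = N * sigma_barns * 1e-24
Sigma = 6.0925e+22 * 474.7 * 1e-24
Sigma = 28.921 /cm

28.921


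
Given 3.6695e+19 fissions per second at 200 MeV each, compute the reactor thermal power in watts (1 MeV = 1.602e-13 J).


P = fission_rate * E_MeV * 1.602e-13
P = 3.6695e+19 * 200 * 1.602e-13
P = 1.1757e+09 W

1.1757e+09


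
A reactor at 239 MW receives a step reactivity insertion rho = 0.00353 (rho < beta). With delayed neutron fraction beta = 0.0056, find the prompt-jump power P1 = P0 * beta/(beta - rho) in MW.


P1/P0 = beta / (beta - rho)
P1/P0 = 0.0056 / (0.0056 - 0.00353) = 2.705314
P1 = 239 * 2.705314 = 646.57 MW

646.57


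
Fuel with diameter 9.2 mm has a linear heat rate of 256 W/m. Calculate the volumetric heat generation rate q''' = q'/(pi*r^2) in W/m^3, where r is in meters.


r = D / 2 / 1000 = 9.2 / 2 / 1000 = 0.0046 m
q''' = q' / (pi * r^2)
q''' = 256 / (pi * 0.0046^2)
q''' = 3.8510e+06 W/m^3

3.8510e+06


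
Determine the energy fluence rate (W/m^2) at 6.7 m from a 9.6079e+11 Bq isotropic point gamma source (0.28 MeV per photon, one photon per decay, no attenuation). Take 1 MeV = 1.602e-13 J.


psi = A * E * 1.602e-13 / (4*pi*r^2)
psi = 9.6079e+11 * 0.28 * 1.602e-13 / (4*pi*6.7^2)
psi = 7.6399e-05 W/m^2

7.6399e-05


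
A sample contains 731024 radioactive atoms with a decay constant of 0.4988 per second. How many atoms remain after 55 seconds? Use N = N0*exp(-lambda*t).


N = N0 * exp(-lambda * t)
N = 731024 * exp(-0.4988 * 55)
N = 8.9022e-07

8.9022e-07


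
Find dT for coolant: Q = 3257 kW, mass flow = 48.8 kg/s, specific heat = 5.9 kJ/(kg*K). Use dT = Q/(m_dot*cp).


dT = Q / (m_dot * cp)
dT = 3257 / (48.8 * 5.9)
dT = 11.312 C

11.312


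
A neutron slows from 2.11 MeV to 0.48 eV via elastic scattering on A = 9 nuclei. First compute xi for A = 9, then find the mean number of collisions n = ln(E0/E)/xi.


xi = 1 + (A-1)^2/(2A)*ln((A-1)/(A+1)) = 0.2066007 (for A = 9)
n = ln(E0/E) / xi
n = ln(2.11e6 / 0.48) / 0.2066007
n = ln(4.395833e+06) / 0.2066007 = 74.037

74.037


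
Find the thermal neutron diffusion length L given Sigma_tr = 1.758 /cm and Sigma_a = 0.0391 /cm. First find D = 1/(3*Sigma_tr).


D = 1 / (3 * Sigma_tr) = 1 / (3 * 1.758) = 0.1896094 cm
L = sqrt(D / Sigma_a)
L = sqrt(0.1896094 / 0.0391)
L = 2.2021 cm

2.2021


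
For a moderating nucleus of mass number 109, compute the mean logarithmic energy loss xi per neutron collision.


xi = 1 + (A-1)^2/(2A) * ln((A-1)/(A+1))
xi = 1 + (109-1)^2/(2*109) * ln((109-1)/(109 +1))
xi = 0.018237

0.018237


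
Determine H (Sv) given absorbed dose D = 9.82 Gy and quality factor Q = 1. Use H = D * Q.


H = D * Q
H = 9.82 * 1
H = 9.8200 Sv

9.8200


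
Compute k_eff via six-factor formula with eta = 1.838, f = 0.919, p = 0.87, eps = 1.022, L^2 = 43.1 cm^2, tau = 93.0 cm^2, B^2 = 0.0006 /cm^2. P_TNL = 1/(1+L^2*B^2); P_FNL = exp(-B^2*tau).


k_inf = eta*f*p*eps = 1.838*0.919*0.87*1.022 = 1.501866
P_TNL = 1/(1 + L^2*B^2) = 1/(1 + 43.1*0.0006) = 0.9747919
P_FNL = exp(-B^2*tau) = exp(-0.0006*93.0) = 0.9457283
k_eff = k_inf * P_TNL * P_FNL = 1.501866 * 0.9747919 * 0.9457283
k_eff = 1.3846

1.3846


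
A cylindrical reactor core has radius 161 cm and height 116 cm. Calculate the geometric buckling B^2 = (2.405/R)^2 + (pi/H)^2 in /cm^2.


B^2 = (2.405/R)^2 + (pi/H)^2
B^2 = (2.405/161)^2 + (pi/116)^2
B^2 = 9.5661e-04 /cm^2

9.5661e-04


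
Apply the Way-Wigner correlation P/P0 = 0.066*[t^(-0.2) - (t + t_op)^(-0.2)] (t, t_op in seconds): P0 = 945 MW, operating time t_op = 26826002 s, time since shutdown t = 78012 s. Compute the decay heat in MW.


P/P0 = 0.066 * [t^(-0.2) - (t + t_op)^(-0.2)]
P/P0 = 0.066 * [78012^(-0.2) - (78012 + 26826002)^(-0.2)]
P/P0 = 0.066 * [0.1050915 - 0.03266153] = 0.004780378
P = 945 * 0.004780378 = 4.5175 MW

4.5175


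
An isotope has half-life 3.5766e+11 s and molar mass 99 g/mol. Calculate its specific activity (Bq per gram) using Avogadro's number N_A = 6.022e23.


lambda = ln(2) / t_half = ln(2) / 3.5766e+11 = 1.938006e-12 /s
SA = lambda * N_A / M
SA = 1.938006e-12 * 6.022e23 / 99
SA = 1.1789e+10 Bq/g

1.1789e+10


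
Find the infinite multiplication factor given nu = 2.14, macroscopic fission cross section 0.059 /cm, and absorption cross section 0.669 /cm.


k_inf = nu * Sigma_f / Sigma_a
k_inf = 2.14 * 0.059 / 0.669
k_inf = 0.18873

0.18873


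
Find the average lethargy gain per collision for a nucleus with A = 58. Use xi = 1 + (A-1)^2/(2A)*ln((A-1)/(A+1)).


xi = 1 + (A-1)^2/(2A) * ln((A-1)/(A+1))
xi = 1 + (58-1)^2/(2*58) * ln((58-1)/(58 +1))
xi = 0.034090

0.034090


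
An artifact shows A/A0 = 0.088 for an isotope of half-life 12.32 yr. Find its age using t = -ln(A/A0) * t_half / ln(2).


lambda = ln(2) / t_half = ln(2) / 12.32 = 0.05626195 /yr
t = -ln(A/A0) / lambda
t = -ln(0.088) / 0.05626195
t = 43.198 yr

43.198


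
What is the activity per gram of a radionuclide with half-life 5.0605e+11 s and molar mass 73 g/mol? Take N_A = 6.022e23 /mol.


lambda = ln(2) / t_half = ln(2) / 5.0605e+11 = 1.369721e-12 /s
SA = lambda * N_A / M
SA = 1.369721e-12 * 6.022e23 / 73
SA = 1.1299e+10 Bq/g

1.1299e+10


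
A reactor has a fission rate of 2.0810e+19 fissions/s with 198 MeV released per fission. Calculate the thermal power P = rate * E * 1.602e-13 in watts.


P = fission_rate * E_MeV * 1.602e-13
P = 2.0810e+19 * 198 * 1.602e-13
P = 6.6008e+08 W

6.6008e+08


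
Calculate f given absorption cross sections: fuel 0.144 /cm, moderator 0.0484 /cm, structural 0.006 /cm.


f = Sigma_a_fuel / (Sigma_a_fuel + Sigma_a_mod + Sigma_a_other)
f = 0.144 / (0.144 + 0.0484 + 0.006)
f = 0.72581

0.72581


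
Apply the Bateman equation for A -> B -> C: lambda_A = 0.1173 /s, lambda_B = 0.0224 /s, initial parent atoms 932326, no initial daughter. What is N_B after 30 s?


N_B(t) = lambda_A * N_A0 / (lambda_B - lambda_A) * [exp(-lambda_A*t) - exp(-lambda_B*t)]
exp(-0.1173*30) = 0.02962905; exp(-0.0224*30) = 0.5106862
N_B = 0.1173 * 932326 / (0.0224 - 0.1173) * (0.02962905 - 0.5106862)
N_B = 554366

554366


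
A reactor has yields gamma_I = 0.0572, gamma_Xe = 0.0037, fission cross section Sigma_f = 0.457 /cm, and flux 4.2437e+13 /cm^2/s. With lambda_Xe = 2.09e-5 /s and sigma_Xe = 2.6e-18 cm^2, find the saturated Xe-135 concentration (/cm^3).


Xe_eq = (gamma_I + gamma_Xe) * Sigma_f * phi / (lambda_Xe + sigma_Xe * phi)
Numerator = (0.0572 + 0.0037) * 0.457 * 4.2437e+13 = 1.181077e+12
Denominator = 2.09e-5 + 2.6e-18 * 4.2437e+13 = 1.312362e-04
Xe_eq = 1.181077e+12 / 1.312362e-04 = 8.9996e+15 /cm^3

8.9996e+15


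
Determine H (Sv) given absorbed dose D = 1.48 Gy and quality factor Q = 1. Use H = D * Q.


H = D * Q
H = 1.48 * 1
H = 1.4800 Sv

1.4800


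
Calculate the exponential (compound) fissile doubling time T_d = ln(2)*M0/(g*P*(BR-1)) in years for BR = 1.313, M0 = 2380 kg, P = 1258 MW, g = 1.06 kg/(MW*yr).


Breeding gain G = BR - 1 = 1.313 - 1 = 0.313
Fissile production rate = g * P * G = 1.06 * 1258 * 0.313 = 417.37924 kg/yr
T_d = ln(2) * M0 / (g * P * G)
T_d = ln(2) * 2380 / 417.37924 = 3.9525 yr

3.9525


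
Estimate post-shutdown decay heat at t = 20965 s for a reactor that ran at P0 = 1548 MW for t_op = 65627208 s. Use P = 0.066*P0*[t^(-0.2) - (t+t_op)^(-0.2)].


P/P0 = 0.066 * [t^(-0.2) - (t + t_op)^(-0.2)]
P/P0 = 0.066 * [20965^(-0.2) - (20965 + 65627208)^(-0.2)]
P/P0 = 0.066 * [0.1366788 - 0.02732470] = 0.007217371
P = 1548 * 0.007217371 = 11.172 MW

11.172


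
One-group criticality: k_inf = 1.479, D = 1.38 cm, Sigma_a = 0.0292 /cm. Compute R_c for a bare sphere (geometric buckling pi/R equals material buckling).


L^2 = D / Sigma_a = 1.38 / 0.0292 = 47.26027 cm^2
B_m^2 = (k_inf - 1) / L^2 = (1.479 - 1) / 47.26027 = 0.01013536 /cm^2
For a bare sphere: B_g = pi/R, so R_c = pi / sqrt(B_m^2)
R_c = pi / sqrt(0.01013536) = 31.205 cm

31.205


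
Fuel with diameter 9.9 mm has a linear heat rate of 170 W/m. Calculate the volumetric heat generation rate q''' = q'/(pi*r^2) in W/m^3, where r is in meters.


r = D / 2 / 1000 = 9.9 / 2 / 1000 = 0.00495 m
q''' = q' / (pi * r^2)
q''' = 170 / (pi * 0.00495^2)
q''' = 2.2085e+06 W/m^3

2.2085e+06


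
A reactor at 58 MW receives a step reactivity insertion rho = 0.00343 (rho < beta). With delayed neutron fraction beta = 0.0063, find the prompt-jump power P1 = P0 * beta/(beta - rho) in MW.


P1/P0 = beta / (beta - rho)
P1/P0 = 0.0063 / (0.0063 - 0.00343) = 2.195122
P1 = 58 * 2.195122 = 127.32 MW

127.32


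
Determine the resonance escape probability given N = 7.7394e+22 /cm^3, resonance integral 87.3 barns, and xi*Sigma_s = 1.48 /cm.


p = exp(-N * I * 1e-24 / (xi*Sigma_s))
p = exp(-7.7394e+22 * 87.3 * 1e-24 / 1.48)
p = 0.010408

0.010408


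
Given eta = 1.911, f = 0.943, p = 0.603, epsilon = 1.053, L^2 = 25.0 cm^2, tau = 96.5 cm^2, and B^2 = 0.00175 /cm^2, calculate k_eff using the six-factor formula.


k_inf = eta*f*p*eps = 1.911*0.943*0.603*1.053 = 1.144242
P_TNL = 1/(1 + L^2*B^2) = 1/(1 + 25.0*0.00175) = 0.9580838
P_FNL = exp(-B^2*tau) = exp(-0.00175*96.5) = 0.8446145
k_eff = k_inf * P_TNL * P_FNL = 1.144242 * 0.9580838 * 0.8446145
k_eff = 0.92593

0.92593


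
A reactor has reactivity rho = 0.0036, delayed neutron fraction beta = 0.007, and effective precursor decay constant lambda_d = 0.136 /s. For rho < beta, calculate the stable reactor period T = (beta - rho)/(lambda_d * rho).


T = (beta - rho) / (lambda_d * rho)
T = (0.007 - 0.0036) / (0.136 * 0.0036)
T = 6.9444 s

6.9444


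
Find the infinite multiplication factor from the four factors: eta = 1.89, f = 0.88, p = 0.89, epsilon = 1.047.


k_inf = eta * f * p * epsilon
k_inf = 1.89 * 0.88 * 0.89 * 1.047
k_inf = 1.5498

1.5498


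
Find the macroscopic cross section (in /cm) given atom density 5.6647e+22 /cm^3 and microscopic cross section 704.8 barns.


Sigma = N * sigma_barns * 1e-24
Sigma = 5.6647e+22 * 704.8 * 1e-24
Sigma = 39.925 /cm

39.925


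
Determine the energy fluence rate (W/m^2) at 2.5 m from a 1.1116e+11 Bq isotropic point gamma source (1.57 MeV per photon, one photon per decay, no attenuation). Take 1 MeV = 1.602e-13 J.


psi = A * E * 1.602e-13 / (4*pi*r^2)
psi = 1.1116e+11 * 1.57 * 1.602e-13 / (4*pi*2.5^2)
psi = 3.5598e-04 W/m^2

3.5598e-04


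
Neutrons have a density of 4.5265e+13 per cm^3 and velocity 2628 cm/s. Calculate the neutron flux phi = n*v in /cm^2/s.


phi = n * v
phi = 4.5265e+13 * 2628
phi = 1.1896e+17 /cm^2/s

1.1896e+17


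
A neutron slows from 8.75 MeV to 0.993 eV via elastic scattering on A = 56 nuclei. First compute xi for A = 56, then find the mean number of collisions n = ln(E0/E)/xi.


xi = 1 + (A-1)^2/(2A)*ln((A-1)/(A+1)) = 0.03529286 (for A = 56)
n = ln(E0/E) / xi
n = ln(8.75e6 / 0.993) / 0.03529286
n = ln(8.811682e+06) / 0.03529286 = 453.11

453.11


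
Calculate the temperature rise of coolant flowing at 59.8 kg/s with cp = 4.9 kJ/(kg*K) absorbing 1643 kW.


dT = Q / (m_dot * cp)
dT = 1643 / (59.8 * 4.9)
dT = 5.6071 C

5.6071


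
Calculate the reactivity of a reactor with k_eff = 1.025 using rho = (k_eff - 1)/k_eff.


rho = (k_eff - 1) / k_eff
rho = (1.025 - 1) / 1.025
rho = 0.024390

0.024390


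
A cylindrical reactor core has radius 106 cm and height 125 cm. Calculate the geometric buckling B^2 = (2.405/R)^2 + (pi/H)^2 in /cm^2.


B^2 = (2.405/R)^2 + (pi/H)^2
B^2 = (2.405/106)^2 + (pi/125)^2
B^2 = 0.0011464 /cm^2

0.0011464


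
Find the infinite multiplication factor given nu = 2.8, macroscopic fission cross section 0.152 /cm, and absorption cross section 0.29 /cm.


k_inf = nu * Sigma_f / Sigma_a
k_inf = 2.8 * 0.152 / 0.29
k_inf = 1.4676

1.4676


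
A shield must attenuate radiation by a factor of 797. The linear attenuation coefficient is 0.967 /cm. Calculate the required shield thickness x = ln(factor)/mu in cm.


x = ln(factor) / mu
x = ln(797) / 0.967
x = 6.9088 cm

6.9088


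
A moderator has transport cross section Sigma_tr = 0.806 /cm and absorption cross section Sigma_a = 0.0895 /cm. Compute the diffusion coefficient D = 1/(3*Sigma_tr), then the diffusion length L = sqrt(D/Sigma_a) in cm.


D = 1 / (3 * Sigma_tr) = 1 / (3 * 0.806) = 0.4135649 cm
L = sqrt(D / Sigma_a)
L = sqrt(0.4135649 / 0.0895)
L = 2.1496 cm

2.1496


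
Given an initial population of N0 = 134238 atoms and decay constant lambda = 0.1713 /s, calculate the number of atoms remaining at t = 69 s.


N = N0 * exp(-lambda * t)
N = 134238 * exp(-0.1713 * 69)
N = 0.98775

0.98775


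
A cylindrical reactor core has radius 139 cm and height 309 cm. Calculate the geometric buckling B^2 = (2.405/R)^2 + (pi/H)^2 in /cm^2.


B^2 = (2.405/R)^2 + (pi/H)^2
B^2 = (2.405/139)^2 + (pi/309)^2
B^2 = 4.0273e-04 /cm^2

4.0273e-04


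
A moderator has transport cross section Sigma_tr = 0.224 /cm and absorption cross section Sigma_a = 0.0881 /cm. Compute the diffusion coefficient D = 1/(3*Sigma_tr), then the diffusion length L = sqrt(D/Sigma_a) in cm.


D = 1 / (3 * Sigma_tr) = 1 / (3 * 0.224) = 1.488095 cm
L = sqrt(D / Sigma_a)
L = sqrt(1.488095 / 0.0881)
L = 4.1099 cm

4.1099


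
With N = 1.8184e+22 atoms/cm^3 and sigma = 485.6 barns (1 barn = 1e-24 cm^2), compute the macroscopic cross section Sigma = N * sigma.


Sigma = N * sigma_barns * 1e-24
Sigma = 1.8184e+22 * 485.6 * 1e-24
Sigma = 8.8302 /cm

8.8302


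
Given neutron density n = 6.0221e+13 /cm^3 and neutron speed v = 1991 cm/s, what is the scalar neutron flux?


phi = n * v
phi = 6.0221e+13 * 1991
phi = 1.1990e+17 /cm^2/s

1.1990e+17


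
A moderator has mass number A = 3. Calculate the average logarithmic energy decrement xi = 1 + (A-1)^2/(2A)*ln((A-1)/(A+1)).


xi = 1 + (A-1)^2/(2A) * ln((A-1)/(A+1))
xi = 1 + (3-1)^2/(2*3) * ln((3-1)/(3 +1))
xi = 0.53790

0.53790


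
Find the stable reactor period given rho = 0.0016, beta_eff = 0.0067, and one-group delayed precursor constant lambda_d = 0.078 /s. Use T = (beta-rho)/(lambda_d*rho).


T = (beta - rho) / (lambda_d * rho)
T = (0.0067 - 0.0016) / (0.078 * 0.0016)
T = 40.865 s

40.865


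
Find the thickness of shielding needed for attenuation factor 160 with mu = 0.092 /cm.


x = ln(factor) / mu
x = ln(160) / 0.092
x = 55.165 cm

55.165


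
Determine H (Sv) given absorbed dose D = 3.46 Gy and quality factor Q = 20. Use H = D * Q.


H = D * Q
H = 3.46 * 20
H = 69.200 Sv

69.200


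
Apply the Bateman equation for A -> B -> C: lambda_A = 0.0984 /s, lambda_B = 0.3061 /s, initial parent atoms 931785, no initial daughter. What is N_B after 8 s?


N_B(t) = lambda_A * N_A0 / (lambda_B - lambda_A) * [exp(-lambda_A*t) - exp(-lambda_B*t)]
exp(-0.0984*8) = 0.4551173; exp(-0.3061*8) = 0.08639720
N_B = 0.0984 * 931785 / (0.3061 - 0.0984) * (0.4551173 - 0.08639720)
N_B = 162769

162769


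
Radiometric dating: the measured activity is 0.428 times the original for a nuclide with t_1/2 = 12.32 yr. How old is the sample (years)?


lambda = ln(2) / t_half = ln(2) / 12.32 = 0.05626195 /yr
t = -ln(A/A0) / lambda
t = -ln(0.428) / 0.05626195
t = 15.084 yr

15.084


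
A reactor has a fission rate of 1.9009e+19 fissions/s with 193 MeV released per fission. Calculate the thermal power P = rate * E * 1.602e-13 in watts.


P = fission_rate * E_MeV * 1.602e-13
P = 1.9009e+19 * 193 * 1.602e-13
P = 5.8773e+08 W

5.8773e+08


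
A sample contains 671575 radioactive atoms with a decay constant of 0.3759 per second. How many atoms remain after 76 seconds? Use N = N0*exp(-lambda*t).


N = N0 * exp(-lambda * t)
N = 671575 * exp(-0.3759 * 76)
N = 2.6302e-07

2.6302e-07


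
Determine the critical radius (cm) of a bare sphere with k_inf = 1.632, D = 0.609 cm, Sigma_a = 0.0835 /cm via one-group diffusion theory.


L^2 = D / Sigma_a = 0.609 / 0.0835 = 7.293413 cm^2
B_m^2 = (k_inf - 1) / L^2 = (1.632 - 1) / 7.293413 = 0.08665353 /cm^2
For a bare sphere: B_g = pi/R, so R_c = pi / sqrt(B_m^2)
R_c = pi / sqrt(0.08665353) = 10.672 cm

10.672


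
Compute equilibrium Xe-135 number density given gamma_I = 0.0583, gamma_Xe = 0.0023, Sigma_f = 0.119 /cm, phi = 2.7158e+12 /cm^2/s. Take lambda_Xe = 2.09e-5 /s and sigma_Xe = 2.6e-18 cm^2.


Xe_eq = (gamma_I + gamma_Xe) * Sigma_f * phi / (lambda_Xe + sigma_Xe * phi)
Numerator = (0.0583 + 0.0023) * 0.119 * 2.7158e+12 = 1.958472e+10
Denominator = 2.09e-5 + 2.6e-18 * 2.7158e+12 = 2.796108e-05
Xe_eq = 1.958472e+10 / 2.796108e-05 = 7.0043e+14 /cm^3

7.0043e+14


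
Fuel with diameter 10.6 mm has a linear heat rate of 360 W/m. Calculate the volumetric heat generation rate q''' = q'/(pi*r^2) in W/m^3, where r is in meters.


r = D / 2 / 1000 = 10.6 / 2 / 1000 = 0.0053 m
q''' = q' / (pi * r^2)
q''' = 360 / (pi * 0.0053^2)
q''' = 4.0794e+06 W/m^3

4.0794e+06


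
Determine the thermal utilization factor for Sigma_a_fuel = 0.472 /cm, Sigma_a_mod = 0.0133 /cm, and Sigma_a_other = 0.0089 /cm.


f = Sigma_a_fuel / (Sigma_a_fuel + Sigma_a_mod + Sigma_a_other)
f = 0.472 / (0.472 + 0.0133 + 0.0089)
f = 0.95508

0.95508


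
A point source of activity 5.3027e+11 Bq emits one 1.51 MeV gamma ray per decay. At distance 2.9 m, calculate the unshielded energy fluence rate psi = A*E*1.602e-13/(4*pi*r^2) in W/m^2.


psi = A * E * 1.602e-13 / (4*pi*r^2)
psi = 5.3027e+11 * 1.51 * 1.602e-13 / (4*pi*2.9^2)
psi = 0.0012138 W/m^2

0.0012138


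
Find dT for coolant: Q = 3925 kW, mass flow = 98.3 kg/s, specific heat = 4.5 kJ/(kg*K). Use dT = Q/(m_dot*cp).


dT = Q / (m_dot * cp)
dT = 3925 / (98.3 * 4.5)
dT = 8.8731 C

8.8731


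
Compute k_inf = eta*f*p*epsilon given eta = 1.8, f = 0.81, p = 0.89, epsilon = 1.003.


k_inf = eta * f * p * epsilon
k_inf = 1.8 * 0.81 * 0.89 * 1.003
k_inf = 1.3015

1.3015


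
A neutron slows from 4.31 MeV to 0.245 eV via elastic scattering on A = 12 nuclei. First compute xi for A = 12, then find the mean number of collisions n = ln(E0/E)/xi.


xi = 1 + (A-1)^2/(2A)*ln((A-1)/(A+1)) = 0.1577690 (for A = 12)
n = ln(E0/E) / xi
n = ln(4.31e6 / 0.245) / 0.1577690
n = ln(1.759184e+07) / 0.1577690 = 105.74

105.74


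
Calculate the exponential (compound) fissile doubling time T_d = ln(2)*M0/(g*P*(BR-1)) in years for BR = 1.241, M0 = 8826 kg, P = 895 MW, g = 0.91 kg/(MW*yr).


Breeding gain G = BR - 1 = 1.241 - 1 = 0.241
Fissile production rate = g * P * G = 0.91 * 895 * 0.241 = 196.28245 kg/yr
T_d = ln(2) * M0 / (g * P * G)
T_d = ln(2) * 8826 / 196.28245 = 31.168 yr

31.168


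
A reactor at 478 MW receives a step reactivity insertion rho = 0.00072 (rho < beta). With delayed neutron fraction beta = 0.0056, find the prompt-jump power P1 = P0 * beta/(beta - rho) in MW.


P1/P0 = beta / (beta - rho)
P1/P0 = 0.0056 / (0.0056 - 0.00072) = 1.147541
P1 = 478 * 1.147541 = 548.52 MW

548.52


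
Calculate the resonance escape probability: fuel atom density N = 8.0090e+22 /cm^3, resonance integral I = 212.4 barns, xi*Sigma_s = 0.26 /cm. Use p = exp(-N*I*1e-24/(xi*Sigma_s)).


p = exp(-N * I * 1e-24 / (xi*Sigma_s))
p = exp(-8.0090e+22 * 212.4 * 1e-24 / 0.26)
p = 3.8482e-29

3.8482e-29


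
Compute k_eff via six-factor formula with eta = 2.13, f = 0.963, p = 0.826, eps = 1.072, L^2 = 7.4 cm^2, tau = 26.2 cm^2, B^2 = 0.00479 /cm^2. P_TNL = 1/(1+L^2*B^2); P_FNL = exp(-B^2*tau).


k_inf = eta*f*p*eps = 2.13*0.963*0.826*1.072 = 1.816271
P_TNL = 1/(1 + L^2*B^2) = 1/(1 + 7.4*0.00479) = 0.9657674
P_FNL = exp(-B^2*tau) = exp(-0.00479*26.2) = 0.8820575
k_eff = k_inf * P_TNL * P_FNL = 1.816271 * 0.9657674 * 0.8820575
k_eff = 1.5472

1.5472


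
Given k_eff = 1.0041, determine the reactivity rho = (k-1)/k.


rho = (k_eff - 1) / k_eff
rho = (1.0041 - 1) / 1.0041
rho = 0.0040833

0.0040833


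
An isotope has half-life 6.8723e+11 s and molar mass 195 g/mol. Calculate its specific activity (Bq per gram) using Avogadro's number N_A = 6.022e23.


lambda = ln(2) / t_half = ln(2) / 6.8723e+11 = 1.008610e-12 /s
SA = lambda * N_A / M
SA = 1.008610e-12 * 6.022e23 / 195
SA = 3.1148e+09 Bq/g

3.1148e+09


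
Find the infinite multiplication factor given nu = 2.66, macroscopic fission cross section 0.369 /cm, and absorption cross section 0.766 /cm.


k_inf = nu * Sigma_f / Sigma_a
k_inf = 2.66 * 0.369 / 0.766
k_inf = 1.2814

1.2814


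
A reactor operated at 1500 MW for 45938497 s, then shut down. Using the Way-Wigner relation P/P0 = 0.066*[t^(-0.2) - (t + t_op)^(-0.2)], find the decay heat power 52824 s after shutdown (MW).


P/P0 = 0.066 * [t^(-0.2) - (t + t_op)^(-0.2)]
P/P0 = 0.066 * [52824^(-0.2) - (52824 + 45938497)^(-0.2)]
P/P0 = 0.066 * [0.1136145 - 0.02934032] = 0.005562096
P = 1500 * 0.005562096 = 8.3431 MW

8.3431


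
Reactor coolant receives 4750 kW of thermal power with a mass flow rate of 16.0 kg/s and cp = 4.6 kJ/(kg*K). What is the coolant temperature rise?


dT = Q / (m_dot * cp)
dT = 4750 / (16.0 * 4.6)
dT = 64.538 C

64.538


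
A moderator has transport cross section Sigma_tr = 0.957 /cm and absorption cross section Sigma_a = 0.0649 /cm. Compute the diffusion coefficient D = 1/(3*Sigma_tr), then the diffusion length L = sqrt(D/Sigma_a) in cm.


D = 1 / (3 * Sigma_tr) = 1 / (3 * 0.957) = 0.3483107 cm
L = sqrt(D / Sigma_a)
L = sqrt(0.3483107 / 0.0649)
L = 2.3167 cm

2.3167


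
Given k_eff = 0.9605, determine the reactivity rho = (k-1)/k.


rho = (k_eff - 1) / k_eff
rho = (0.9605 - 1) / 0.9605
rho = -0.041124

-0.041124


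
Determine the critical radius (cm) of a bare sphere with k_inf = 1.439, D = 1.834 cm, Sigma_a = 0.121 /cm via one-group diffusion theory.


L^2 = D / Sigma_a = 1.834 / 0.121 = 15.15702 cm^2
B_m^2 = (k_inf - 1) / L^2 = (1.439 - 1) / 15.15702 = 0.02896348 /cm^2
For a bare sphere: B_g = pi/R, so R_c = pi / sqrt(B_m^2)
R_c = pi / sqrt(0.02896348) = 18.460 cm

18.460


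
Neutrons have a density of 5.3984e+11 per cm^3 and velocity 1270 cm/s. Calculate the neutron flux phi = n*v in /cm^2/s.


phi = n * v
phi = 5.3984e+11 * 1270
phi = 6.8560e+14 /cm^2/s

6.8560e+14


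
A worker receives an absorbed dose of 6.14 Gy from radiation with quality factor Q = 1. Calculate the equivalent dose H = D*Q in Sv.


H = D * Q
H = 6.14 * 1
H = 6.1400 Sv

6.1400


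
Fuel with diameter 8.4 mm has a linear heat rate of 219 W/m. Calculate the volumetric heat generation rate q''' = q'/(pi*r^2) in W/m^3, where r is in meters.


r = D / 2 / 1000 = 8.4 / 2 / 1000 = 0.0042 m
q''' = q' / (pi * r^2)
q''' = 219 / (pi * 0.0042^2)
q''' = 3.9518e+06 W/m^3

3.9518e+06


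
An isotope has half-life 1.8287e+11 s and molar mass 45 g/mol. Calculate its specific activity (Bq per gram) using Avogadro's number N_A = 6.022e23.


lambda = ln(2) / t_half = ln(2) / 1.8287e+11 = 3.790382e-12 /s
SA = lambda * N_A / M
SA = 3.790382e-12 * 6.022e23 / 45
SA = 5.0724e+10 Bq/g

5.0724e+10


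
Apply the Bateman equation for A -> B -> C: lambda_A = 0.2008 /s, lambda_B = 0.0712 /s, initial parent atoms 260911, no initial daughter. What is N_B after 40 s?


N_B(t) = lambda_A * N_A0 / (lambda_B - lambda_A) * [exp(-lambda_A*t) - exp(-lambda_B*t)]
exp(-0.2008*40) = 3.248978e-04; exp(-0.0712*40) = 0.05796013
N_B = 0.2008 * 260911 / (0.0712 - 0.2008) * (3.248978e-04 - 0.05796013)
N_B = 23299

23299


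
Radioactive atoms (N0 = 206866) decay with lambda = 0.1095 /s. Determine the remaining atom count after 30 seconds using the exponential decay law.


N = N0 * exp(-lambda * t)
N = 206866 * exp(-0.1095 * 30)
N = 7745.2

7745.2


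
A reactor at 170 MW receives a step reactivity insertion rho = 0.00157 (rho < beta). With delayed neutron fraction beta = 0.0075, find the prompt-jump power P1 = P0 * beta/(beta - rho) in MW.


P1/P0 = beta / (beta - rho)
P1/P0 = 0.0075 / (0.0075 - 0.00157) = 1.264755
P1 = 170 * 1.264755 = 215.01 MW

215.01


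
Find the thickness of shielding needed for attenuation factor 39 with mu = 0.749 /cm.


x = ln(factor) / mu
x = ln(39) / 0.749
x = 4.8913 cm

4.8913


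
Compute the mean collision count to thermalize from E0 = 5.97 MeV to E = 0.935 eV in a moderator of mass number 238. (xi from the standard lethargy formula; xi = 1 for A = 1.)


xi = 1 + (A-1)^2/(2A)*ln((A-1)/(A+1)) = 0.008379872 (for A = 238)
n = ln(E0/E) / xi
n = ln(5.97e6 / 0.935) / 0.008379872
n = ln(6.385027e+06) / 0.008379872 = 1869.9

1869.9


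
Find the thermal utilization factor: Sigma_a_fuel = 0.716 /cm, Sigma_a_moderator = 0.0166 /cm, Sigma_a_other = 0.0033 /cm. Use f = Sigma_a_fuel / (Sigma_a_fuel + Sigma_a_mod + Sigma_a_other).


f = Sigma_a_fuel / (Sigma_a_fuel + Sigma_a_mod + Sigma_a_other)
f = 0.716 / (0.716 + 0.0166 + 0.0033)
f = 0.97296

0.97296


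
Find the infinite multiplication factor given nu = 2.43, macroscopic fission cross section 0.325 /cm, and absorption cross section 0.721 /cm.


k_inf = nu * Sigma_f / Sigma_a
k_inf = 2.43 * 0.325 / 0.721
k_inf = 1.0954

1.0954


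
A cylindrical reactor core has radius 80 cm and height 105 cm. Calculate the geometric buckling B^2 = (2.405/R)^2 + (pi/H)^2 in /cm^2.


B^2 = (2.405/R)^2 + (pi/H)^2
B^2 = (2.405/80)^2 + (pi/105)^2
B^2 = 0.0017990 /cm^2

0.0017990


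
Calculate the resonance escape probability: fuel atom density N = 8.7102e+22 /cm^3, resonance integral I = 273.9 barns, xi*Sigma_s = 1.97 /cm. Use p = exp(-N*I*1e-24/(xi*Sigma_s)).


p = exp(-N * I * 1e-24 / (xi*Sigma_s))
p = exp(-8.7102e+22 * 273.9 * 1e-24 / 1.97)
p = 5.5027e-06

5.5027e-06


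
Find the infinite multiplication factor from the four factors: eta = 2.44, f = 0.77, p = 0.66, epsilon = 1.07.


k_inf = eta * f * p * epsilon
k_inf = 2.44 * 0.77 * 0.66 * 1.07
k_inf = 1.3268

1.3268


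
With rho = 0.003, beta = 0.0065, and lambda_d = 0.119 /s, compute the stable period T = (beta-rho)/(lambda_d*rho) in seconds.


T = (beta - rho) / (lambda_d * rho)
T = (0.0065 - 0.003) / (0.119 * 0.003)
T = 9.8039 s

9.8039


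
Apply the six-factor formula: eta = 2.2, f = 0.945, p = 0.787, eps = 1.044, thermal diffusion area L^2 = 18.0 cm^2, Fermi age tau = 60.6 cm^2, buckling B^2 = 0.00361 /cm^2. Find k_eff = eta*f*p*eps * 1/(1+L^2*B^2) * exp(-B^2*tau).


k_inf = eta*f*p*eps = 2.2*0.945*0.787*1.044 = 1.708165
P_TNL = 1/(1 + L^2*B^2) = 1/(1 + 18.0*0.00361) = 0.9389848
P_FNL = exp(-B^2*tau) = exp(-0.00361*60.6) = 0.8035097
k_eff = k_inf * P_TNL * P_FNL = 1.708165 * 0.9389848 * 0.8035097
k_eff = 1.2888

1.2888


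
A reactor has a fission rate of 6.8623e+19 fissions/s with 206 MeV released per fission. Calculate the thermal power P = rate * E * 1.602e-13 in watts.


P = fission_rate * E_MeV * 1.602e-13
P = 6.8623e+19 * 206 * 1.602e-13
P = 2.2646e+09 W

2.2646e+09


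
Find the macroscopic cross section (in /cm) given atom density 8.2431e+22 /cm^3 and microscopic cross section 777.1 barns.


Sigma = N * sigma_barns * 1e-24
Sigma = 8.2431e+22 * 777.1 * 1e-24
Sigma = 64.057 /cm

64.057


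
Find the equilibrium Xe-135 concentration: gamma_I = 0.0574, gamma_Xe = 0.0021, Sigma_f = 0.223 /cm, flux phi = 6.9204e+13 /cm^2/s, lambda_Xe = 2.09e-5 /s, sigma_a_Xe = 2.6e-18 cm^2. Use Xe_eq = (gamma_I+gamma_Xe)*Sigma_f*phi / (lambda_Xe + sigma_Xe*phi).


Xe_eq = (gamma_I + gamma_Xe) * Sigma_f * phi / (lambda_Xe + sigma_Xe * phi)
Numerator = (0.0574 + 0.0021) * 0.223 * 6.9204e+13 = 9.182333e+11
Denominator = 2.09e-5 + 2.6e-18 * 6.9204e+13 = 2.008304e-04
Xe_eq = 9.182333e+11 / 2.008304e-04 = 4.5722e+15 /cm^3

4.5722e+15


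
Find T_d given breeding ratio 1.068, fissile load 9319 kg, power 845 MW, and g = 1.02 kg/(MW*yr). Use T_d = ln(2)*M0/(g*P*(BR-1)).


Breeding gain G = BR - 1 = 1.068 - 1 = 0.068
Fissile production rate = g * P * G = 1.02 * 845 * 0.068 = 58.6092 kg/yr
T_d = ln(2) * M0 / (g * P * G)
T_d = ln(2) * 9319 / 58.6092 = 110.21 yr

110.21


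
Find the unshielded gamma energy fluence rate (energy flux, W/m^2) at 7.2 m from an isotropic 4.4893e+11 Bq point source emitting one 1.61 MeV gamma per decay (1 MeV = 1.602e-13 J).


psi = A * E * 1.602e-13 / (4*pi*r^2)
psi = 4.4893e+11 * 1.61 * 1.602e-13 / (4*pi*7.2^2)
psi = 1.7774e-04 W/m^2

1.7774e-04


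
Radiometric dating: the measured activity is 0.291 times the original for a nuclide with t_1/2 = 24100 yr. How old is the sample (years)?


lambda = ln(2) / t_half = ln(2) / 24100 = 2.876129e-05 /yr
t = -ln(A/A0) / lambda
t = -ln(0.291) / 2.876129e-05
t = 42920 yr

42920


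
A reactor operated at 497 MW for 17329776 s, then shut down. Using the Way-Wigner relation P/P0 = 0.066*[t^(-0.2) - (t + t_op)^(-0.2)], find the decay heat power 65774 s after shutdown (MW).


P/P0 = 0.066 * [t^(-0.2) - (t + t_op)^(-0.2)]
P/P0 = 0.066 * [65774^(-0.2) - (65774 + 17329776)^(-0.2)]
P/P0 = 0.066 * [0.1087400 - 0.03563792] = 0.004824737
P = 497 * 0.004824737 = 2.3979 MW

2.3979


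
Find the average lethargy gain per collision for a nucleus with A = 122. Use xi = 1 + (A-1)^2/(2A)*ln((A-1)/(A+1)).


xi = 1 + (A-1)^2/(2A) * ln((A-1)/(A+1))
xi = 1 + (122-1)^2/(2*122) * ln((122-1)/(122 +1))
xi = 0.016304

0.016304


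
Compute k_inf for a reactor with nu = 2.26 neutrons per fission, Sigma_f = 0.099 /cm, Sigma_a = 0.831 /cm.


k_inf = nu * Sigma_f / Sigma_a
k_inf = 2.26 * 0.099 / 0.831
k_inf = 0.26924

0.26924


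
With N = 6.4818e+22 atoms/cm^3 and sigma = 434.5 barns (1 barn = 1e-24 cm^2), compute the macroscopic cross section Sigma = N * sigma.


Sigma = N * sigma_barns * 1e-24
Sigma = 6.4818e+22 * 434.5 * 1e-24
Sigma = 28.163 /cm

28.163


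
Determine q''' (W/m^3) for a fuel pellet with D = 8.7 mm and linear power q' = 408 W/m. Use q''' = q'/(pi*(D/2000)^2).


r = D / 2 / 1000 = 8.7 / 2 / 1000 = 0.00435 m
q''' = q' / (pi * r^2)
q''' = 408 / (pi * 0.00435^2)
q''' = 6.8633e+06 W/m^3

6.8633e+06


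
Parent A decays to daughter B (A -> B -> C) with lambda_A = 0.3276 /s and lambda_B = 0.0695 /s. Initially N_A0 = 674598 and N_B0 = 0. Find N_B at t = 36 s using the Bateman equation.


N_B(t) = lambda_A * N_A0 / (lambda_B - lambda_A) * [exp(-lambda_A*t) - exp(-lambda_B*t)]
exp(-0.3276*36) = 7.552741e-06; exp(-0.0695*36) = 0.08192099
N_B = 0.3276 * 674598 / (0.0695 - 0.3276) * (7.552741e-06 - 0.08192099)
N_B = 70138

70138


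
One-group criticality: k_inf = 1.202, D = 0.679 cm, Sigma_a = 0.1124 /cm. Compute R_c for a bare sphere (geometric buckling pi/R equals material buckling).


L^2 = D / Sigma_a = 0.679 / 0.1124 = 6.040925 cm^2
B_m^2 = (k_inf - 1) / L^2 = (1.202 - 1) / 6.040925 = 0.03343859 /cm^2
For a bare sphere: B_g = pi/R, so R_c = pi / sqrt(B_m^2)
R_c = pi / sqrt(0.03343859) = 17.180 cm

17.180


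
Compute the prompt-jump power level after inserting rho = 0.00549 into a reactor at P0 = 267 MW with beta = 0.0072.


P1/P0 = beta / (beta - rho)
P1/P0 = 0.0072 / (0.0072 - 0.00549) = 4.210526
P1 = 267 * 4.210526 = 1124.2 MW

1124.2


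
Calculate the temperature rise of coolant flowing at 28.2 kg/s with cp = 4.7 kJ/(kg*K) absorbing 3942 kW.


dT = Q / (m_dot * cp)
dT = 3942 / (28.2 * 4.7)
dT = 29.742 C

29.742


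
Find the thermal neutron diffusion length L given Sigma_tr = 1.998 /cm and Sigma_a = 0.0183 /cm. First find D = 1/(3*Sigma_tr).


D = 1 / (3 * Sigma_tr) = 1 / (3 * 1.998) = 0.1668335 cm
L = sqrt(D / Sigma_a)
L = sqrt(0.1668335 / 0.0183)
L = 3.0194 cm

3.0194


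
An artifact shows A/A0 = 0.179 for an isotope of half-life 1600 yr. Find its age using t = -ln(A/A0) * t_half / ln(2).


lambda = ln(2) / t_half = ln(2) / 1600 = 4.332170e-04 /yr
t = -ln(A/A0) / lambda
t = -ln(0.179) / 4.332170e-04
t = 3971.1 yr

3971.1


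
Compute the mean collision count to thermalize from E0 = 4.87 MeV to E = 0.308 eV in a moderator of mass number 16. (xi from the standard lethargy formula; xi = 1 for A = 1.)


xi = 1 + (A-1)^2/(2A)*ln((A-1)/(A+1)) = 0.1199467 (for A = 16)
n = ln(E0/E) / xi
n = ln(4.87e6 / 0.308) / 0.1199467
n = ln(1.581169e+07) / 0.1199467 = 138.20

138.20


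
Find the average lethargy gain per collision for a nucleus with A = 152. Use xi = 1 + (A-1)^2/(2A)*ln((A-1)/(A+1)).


xi = 1 + (A-1)^2/(2A) * ln((A-1)/(A+1))
xi = 1 + (152-1)^2/(2*152) * ln((152-1)/(152 +1))
xi = 0.013100

0.013100


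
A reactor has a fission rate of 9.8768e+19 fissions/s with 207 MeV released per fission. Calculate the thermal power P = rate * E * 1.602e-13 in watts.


P = fission_rate * E_MeV * 1.602e-13
P = 9.8768e+19 * 207 * 1.602e-13
P = 3.2753e+09 W

3.2753e+09


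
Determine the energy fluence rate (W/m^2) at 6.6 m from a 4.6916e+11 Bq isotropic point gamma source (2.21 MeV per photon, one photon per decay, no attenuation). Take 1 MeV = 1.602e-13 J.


psi = A * E * 1.602e-13 / (4*pi*r^2)
psi = 4.6916e+11 * 2.21 * 1.602e-13 / (4*pi*6.6^2)
psi = 3.0344e-04 W/m^2

3.0344e-04


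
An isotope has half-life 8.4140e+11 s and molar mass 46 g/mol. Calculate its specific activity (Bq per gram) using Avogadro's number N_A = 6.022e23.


lambda = ln(2) / t_half = ln(2) / 8.4140e+11 = 8.238022e-13 /s
SA = lambda * N_A / M
SA = 8.238022e-13 * 6.022e23 / 46
SA = 1.0785e+10 Bq/g

1.0785e+10


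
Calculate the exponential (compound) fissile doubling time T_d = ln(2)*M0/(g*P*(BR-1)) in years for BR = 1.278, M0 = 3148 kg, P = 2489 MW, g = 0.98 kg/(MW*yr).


Breeding gain G = BR - 1 = 1.278 - 1 = 0.278
Fissile production rate = g * P * G = 0.98 * 2489 * 0.278 = 678.10316 kg/yr
T_d = ln(2) * M0 / (g * P * G)
T_d = ln(2) * 3148 / 678.10316 = 3.2178 yr

3.2178


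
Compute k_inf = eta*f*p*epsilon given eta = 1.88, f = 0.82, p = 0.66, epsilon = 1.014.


k_inf = eta * f * p * epsilon
k_inf = 1.88 * 0.82 * 0.66 * 1.014
k_inf = 1.0317

1.0317


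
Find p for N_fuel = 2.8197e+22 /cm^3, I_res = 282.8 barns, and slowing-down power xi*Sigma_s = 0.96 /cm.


p = exp(-N * I * 1e-24 / (xi*Sigma_s))
p = exp(-2.8197e+22 * 282.8 * 1e-24 / 0.96)
p = 2.4694e-04

2.4694e-04


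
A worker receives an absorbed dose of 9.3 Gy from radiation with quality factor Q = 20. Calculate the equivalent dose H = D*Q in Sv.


H = D * Q
H = 9.3 * 20
H = 186.00 Sv

186.00


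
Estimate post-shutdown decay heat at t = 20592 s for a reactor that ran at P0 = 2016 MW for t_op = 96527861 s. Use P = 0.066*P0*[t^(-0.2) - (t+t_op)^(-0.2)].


P/P0 = 0.066 * [t^(-0.2) - (t + t_op)^(-0.2)]
P/P0 = 0.066 * [20592^(-0.2) - (20592 + 96527861)^(-0.2)]
P/P0 = 0.066 * [0.1371704 - 0.02529595] = 0.007383714
P = 2016 * 0.007383714 = 14.886 MW

14.886


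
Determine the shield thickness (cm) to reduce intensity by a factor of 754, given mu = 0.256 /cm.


x = ln(factor) / mu
x = ln(754) / 0.256
x = 25.880 cm

25.880


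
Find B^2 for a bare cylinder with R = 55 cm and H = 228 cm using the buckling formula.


B^2 = (2.405/R)^2 + (pi/H)^2
B^2 = (2.405/55)^2 + (pi/228)^2
B^2 = 0.0021019 /cm^2

0.0021019


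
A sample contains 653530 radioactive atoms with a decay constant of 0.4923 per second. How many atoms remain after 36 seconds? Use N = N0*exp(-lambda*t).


N = N0 * exp(-lambda * t)
N = 653530 * exp(-0.4923 * 36)
N = 0.013133

0.013133


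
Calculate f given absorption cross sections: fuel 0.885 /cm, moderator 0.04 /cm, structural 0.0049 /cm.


f = Sigma_a_fuel / (Sigma_a_fuel + Sigma_a_mod + Sigma_a_other)
f = 0.885 / (0.885 + 0.04 + 0.0049)
f = 0.95172

0.95172


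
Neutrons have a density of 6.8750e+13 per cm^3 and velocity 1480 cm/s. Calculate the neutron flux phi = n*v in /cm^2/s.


phi = n * v
phi = 6.8750e+13 * 1480
phi = 1.0175e+17 /cm^2/s

1.0175e+17


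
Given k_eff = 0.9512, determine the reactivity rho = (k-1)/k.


rho = (k_eff - 1) / k_eff
rho = (0.9512 - 1) / 0.9512
rho = -0.051304

-0.051304
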